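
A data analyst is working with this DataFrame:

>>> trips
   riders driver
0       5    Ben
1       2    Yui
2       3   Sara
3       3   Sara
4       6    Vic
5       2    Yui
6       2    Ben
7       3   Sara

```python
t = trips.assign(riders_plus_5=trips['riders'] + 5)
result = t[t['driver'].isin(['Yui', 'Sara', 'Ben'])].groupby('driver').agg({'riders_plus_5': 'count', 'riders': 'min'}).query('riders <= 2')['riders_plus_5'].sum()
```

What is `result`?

add column riders_plus_5 = trips['riders'] + 5:
   riders driver  riders_plus_5
0       5    Ben             10
1       2    Yui              7
2       3   Sara              8
3       3   Sara              8
4       6    Vic             11
5       2    Yui              7
6       2    Ben              7
7       3   Sara              8
filter rows where driver in ['Yui', 'Sara', 'Ben']:
   riders driver  riders_plus_5
0       5    Ben             10
1       2    Yui              7
2       3   Sara              8
3       3   Sara              8
5       2    Yui              7
6       2    Ben              7
7       3   Sara              8
group by driver: count(riders_plus_5), min(riders):
        riders_plus_5  riders
driver                       
Ben                 2       2
Sara                3       3
Yui                 2       2
filter rows where riders <= 2:
        riders_plus_5  riders
driver                       
Ben                 2       2
Yui                 2       2
So sum() = 4.

4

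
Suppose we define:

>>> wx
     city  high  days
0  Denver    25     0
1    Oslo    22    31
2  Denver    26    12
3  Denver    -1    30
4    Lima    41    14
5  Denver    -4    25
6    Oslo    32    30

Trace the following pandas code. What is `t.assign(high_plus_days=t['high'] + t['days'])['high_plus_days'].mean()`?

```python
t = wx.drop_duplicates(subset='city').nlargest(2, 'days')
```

drop duplicate city (keep=first):
     city  high  days
0  Denver    25     0
1    Oslo    22    31
4    Lima    41    14
take 2 rows with largest days:
   city  high  days
1  Oslo    22    31
4  Lima    41    14
add column high_plus_days = t['high'] + t['days']:
   city  high  days  high_plus_days
1  Oslo    22    31              53
4  Lima    41    14              55
Taking the mean of column 'high_plus_days' gives 54.0.

54.0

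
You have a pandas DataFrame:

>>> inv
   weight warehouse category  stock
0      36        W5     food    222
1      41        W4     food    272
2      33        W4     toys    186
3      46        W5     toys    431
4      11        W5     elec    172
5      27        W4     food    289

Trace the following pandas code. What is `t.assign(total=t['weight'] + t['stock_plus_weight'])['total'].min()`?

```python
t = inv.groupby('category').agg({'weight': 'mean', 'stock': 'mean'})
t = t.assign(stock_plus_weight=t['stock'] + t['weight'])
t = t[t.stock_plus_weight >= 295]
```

group by category: mean(weight), mean(stock):
             weight  stock
category                  
elec      11.000000  172.0
food      34.666667  261.0
toys      39.500000  308.5
add column stock_plus_weight = t['stock'] + t['weight']:
             weight  stock  stock_plus_weight
category                                     
elec      11.000000  172.0         183.000000
food      34.666667  261.0         295.666667
toys      39.500000  308.5         348.000000
filter rows where stock_plus_weight >= 295:
             weight  stock  stock_plus_weight
category                                     
food      34.666667  261.0         295.666667
toys      39.500000  308.5         348.000000
add column total = t['weight'] + t['stock_plus_weight']:
             weight  stock  stock_plus_weight       total
category                                                 
food      34.666667  261.0         295.666667  330.333333
toys      39.500000  308.5         348.000000  387.500000
The min of column 'total' is 330.333333333.

330.333333333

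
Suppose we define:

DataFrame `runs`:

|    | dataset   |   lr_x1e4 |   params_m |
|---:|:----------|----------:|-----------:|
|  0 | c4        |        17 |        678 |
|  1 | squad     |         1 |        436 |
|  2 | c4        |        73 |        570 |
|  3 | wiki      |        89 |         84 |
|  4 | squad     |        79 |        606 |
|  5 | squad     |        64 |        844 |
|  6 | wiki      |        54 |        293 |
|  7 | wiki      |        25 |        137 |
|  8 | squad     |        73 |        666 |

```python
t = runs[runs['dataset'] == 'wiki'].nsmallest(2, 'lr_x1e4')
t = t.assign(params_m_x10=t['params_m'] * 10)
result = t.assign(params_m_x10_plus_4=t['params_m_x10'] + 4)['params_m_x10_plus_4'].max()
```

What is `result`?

filter rows where dataset == 'wiki':
  dataset  lr_x1e4  params_m
3    wiki       89        84
6    wiki       54       293
7    wiki       25       137
take 2 rows with smallest lr_x1e4:
  dataset  lr_x1e4  params_m
7    wiki       25       137
6    wiki       54       293
add column params_m_x10 = t['params_m'] * 10:
  dataset  lr_x1e4  params_m  params_m_x10
7    wiki       25       137          1370
6    wiki       54       293          2930
add column params_m_x10_plus_4 = t['params_m_x10'] + 4:
  dataset  lr_x1e4  params_m  params_m_x10  params_m_x10_plus_4
7    wiki       25       137          1370                 1374
6    wiki       54       293          2930                 2934

2934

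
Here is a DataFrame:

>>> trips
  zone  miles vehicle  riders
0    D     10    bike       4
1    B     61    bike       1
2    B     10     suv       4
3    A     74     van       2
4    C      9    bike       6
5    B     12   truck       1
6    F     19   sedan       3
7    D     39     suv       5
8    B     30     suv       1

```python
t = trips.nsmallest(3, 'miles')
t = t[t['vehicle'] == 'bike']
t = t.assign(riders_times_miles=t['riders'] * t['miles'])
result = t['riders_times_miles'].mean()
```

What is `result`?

take 3 rows with smallest miles:
  zone  miles vehicle  riders
4    C      9    bike       6
0    D     10    bike       4
2    B     10     suv       4
filter rows where vehicle == 'bike':
  zone  miles vehicle  riders
4    C      9    bike       6
0    D     10    bike       4
add column riders_times_miles = t['riders'] * t['miles']:
  zone  miles vehicle  riders  riders_times_miles
4    C      9    bike       6                  54
0    D     10    bike       4                  40

47.0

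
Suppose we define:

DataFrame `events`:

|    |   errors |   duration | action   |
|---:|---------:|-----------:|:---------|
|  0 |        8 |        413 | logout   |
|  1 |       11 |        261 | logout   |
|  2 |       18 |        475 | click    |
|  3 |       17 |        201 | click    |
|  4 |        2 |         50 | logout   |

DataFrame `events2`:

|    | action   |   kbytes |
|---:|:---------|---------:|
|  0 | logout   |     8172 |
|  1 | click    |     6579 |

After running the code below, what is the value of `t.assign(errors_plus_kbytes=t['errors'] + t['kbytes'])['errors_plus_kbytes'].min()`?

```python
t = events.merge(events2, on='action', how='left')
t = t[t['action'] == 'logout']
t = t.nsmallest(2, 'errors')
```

8174

merge on 'action' (how='left') → 5 rows:
   errors  duration  action  kbytes
0       8       413  logout    8172
1      11       261  logout    8172
2      18       475   click    6579
3      17       201   click    6579
4       2        50  logout    8172
filter rows where action == 'logout':
   errors  duration  action  kbytes
0       8       413  logout    8172
1      11       261  logout    8172
4       2        50  logout    8172
take 2 rows with smallest errors:
   errors  duration  action  kbytes
4       2        50  logout    8172
0       8       413  logout    8172
add column errors_plus_kbytes = t['errors'] + t['kbytes']:
   errors  duration  action  kbytes  errors_plus_kbytes
4       2        50  logout    8172                8174
0       8       413  logout    8172                8180
So min() = 8174.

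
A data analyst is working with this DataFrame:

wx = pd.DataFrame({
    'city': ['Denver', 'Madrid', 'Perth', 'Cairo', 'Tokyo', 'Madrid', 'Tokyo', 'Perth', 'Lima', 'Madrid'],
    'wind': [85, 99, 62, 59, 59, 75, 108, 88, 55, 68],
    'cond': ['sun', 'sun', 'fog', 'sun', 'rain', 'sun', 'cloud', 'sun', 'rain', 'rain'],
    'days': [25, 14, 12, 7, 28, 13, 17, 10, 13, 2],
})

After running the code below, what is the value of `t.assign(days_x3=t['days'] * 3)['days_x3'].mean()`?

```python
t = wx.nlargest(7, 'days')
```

take 7 rows with largest days:
     city  wind   cond  days
4   Tokyo    59   rain    28
0  Denver    85    sun    25
6   Tokyo   108  cloud    17
1  Madrid    99    sun    14
5  Madrid    75    sun    13
8    Lima    55   rain    13
2   Perth    62    fog    12
add column days_x3 = t['days'] * 3:
     city  wind   cond  days  days_x3
4   Tokyo    59   rain    28       84
0  Denver    85    sun    25       75
6   Tokyo   108  cloud    17       51
1  Madrid    99    sun    14       42
5  Madrid    75    sun    13       39
8    Lima    55   rain    13       39
2   Perth    62    fog    12       36
Taking the mean of column 'days_x3' gives 52.2857142857.

52.2857142857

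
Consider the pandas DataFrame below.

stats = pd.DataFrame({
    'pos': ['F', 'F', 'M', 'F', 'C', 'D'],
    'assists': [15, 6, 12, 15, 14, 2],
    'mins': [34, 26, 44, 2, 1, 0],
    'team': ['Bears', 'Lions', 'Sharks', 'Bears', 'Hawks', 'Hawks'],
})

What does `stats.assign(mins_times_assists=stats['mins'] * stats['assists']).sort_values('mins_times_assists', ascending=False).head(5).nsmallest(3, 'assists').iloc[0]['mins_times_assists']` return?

add column mins_times_assists = stats['mins'] * stats['assists']:
  pos  assists  mins    team  mins_times_assists
0   F       15    34   Bears                 510
1   F        6    26   Lions                 156
2   M       12    44  Sharks                 528
3   F       15     2   Bears                  30
4   C       14     1   Hawks                  14
5   D        2     0   Hawks                   0
sort by mins_times_assists descending:
  pos  assists  mins    team  mins_times_assists
2   M       12    44  Sharks                 528
0   F       15    34   Bears                 510
1   F        6    26   Lions                 156
3   F       15     2   Bears                  30
4   C       14     1   Hawks                  14
5   D        2     0   Hawks                   0
take first 5 rows:
  pos  assists  mins    team  mins_times_assists
2   M       12    44  Sharks                 528
0   F       15    34   Bears                 510
1   F        6    26   Lions                 156
3   F       15     2   Bears                  30
4   C       14     1   Hawks                  14
take 3 rows with smallest assists:
  pos  assists  mins    team  mins_times_assists
1   F        6    26   Lions                 156
2   M       12    44  Sharks                 528
4   C       14     1   Hawks                  14
Taking the value at position 0, column 'mins_times_assists' gives 156.

156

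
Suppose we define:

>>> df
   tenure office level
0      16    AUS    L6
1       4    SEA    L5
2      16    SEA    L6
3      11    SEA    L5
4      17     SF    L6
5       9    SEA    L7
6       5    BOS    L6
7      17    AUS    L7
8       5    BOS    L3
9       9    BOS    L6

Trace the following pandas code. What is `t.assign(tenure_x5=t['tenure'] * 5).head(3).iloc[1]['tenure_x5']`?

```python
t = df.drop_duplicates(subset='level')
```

drop duplicate level (keep=first):
   tenure office level
0      16    AUS    L6
1       4    SEA    L5
5       9    SEA    L7
8       5    BOS    L3
add column tenure_x5 = t['tenure'] * 5:
   tenure office level  tenure_x5
0      16    AUS    L6         80
1       4    SEA    L5         20
5       9    SEA    L7         45
8       5    BOS    L3         25
take first 3 rows:
   tenure office level  tenure_x5
0      16    AUS    L6         80
1       4    SEA    L5         20
5       9    SEA    L7         45
Finally, value at position 1, column 'tenure_x5' = 20.

20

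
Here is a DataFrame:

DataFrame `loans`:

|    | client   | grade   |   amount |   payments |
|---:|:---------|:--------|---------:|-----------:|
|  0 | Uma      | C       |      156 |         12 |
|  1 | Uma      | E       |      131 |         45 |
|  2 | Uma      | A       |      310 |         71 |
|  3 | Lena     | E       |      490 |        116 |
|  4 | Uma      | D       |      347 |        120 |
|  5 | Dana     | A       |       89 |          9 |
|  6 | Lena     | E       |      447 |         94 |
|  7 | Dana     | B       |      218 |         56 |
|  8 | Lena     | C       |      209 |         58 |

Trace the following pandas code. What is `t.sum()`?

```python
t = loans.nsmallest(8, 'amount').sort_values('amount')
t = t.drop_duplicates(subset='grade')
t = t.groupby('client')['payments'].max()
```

176

take 8 rows with smallest amount:
  client grade  amount  payments
5   Dana     A      89         9
1    Uma     E     131        45
0    Uma     C     156        12
8   Lena     C     209        58
7   Dana     B     218        56
2    Uma     A     310        71
4    Uma     D     347       120
6   Lena     E     447        94
sort by amount:
  client grade  amount  payments
5   Dana     A      89         9
1    Uma     E     131        45
0    Uma     C     156        12
8   Lena     C     209        58
7   Dana     B     218        56
2    Uma     A     310        71
4    Uma     D     347       120
6   Lena     E     447        94
drop duplicate grade (keep=first):
  client grade  amount  payments
5   Dana     A      89         9
1    Uma     E     131        45
0    Uma     C     156        12
7   Dana     B     218        56
4    Uma     D     347       120
group by client, max of payments:
client
Dana     56
Uma     120
Name: payments, dtype: int64
Then the sum of the resulting series: 176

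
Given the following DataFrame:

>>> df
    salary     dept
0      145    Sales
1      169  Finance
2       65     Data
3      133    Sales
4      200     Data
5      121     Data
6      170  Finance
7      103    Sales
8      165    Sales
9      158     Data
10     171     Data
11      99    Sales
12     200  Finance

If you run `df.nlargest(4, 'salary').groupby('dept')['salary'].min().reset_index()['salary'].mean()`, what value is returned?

take 4 rows with largest salary:
    salary     dept
4      200     Data
12     200  Finance
10     171     Data
6      170  Finance
group by dept, min of salary:
dept
Data       171
Finance    170
Name: salary, dtype: int64
reset_index():
      dept  salary
0     Data     171
1  Finance     170
Reading off the mean of column 'salary', we get 170.5.

170.5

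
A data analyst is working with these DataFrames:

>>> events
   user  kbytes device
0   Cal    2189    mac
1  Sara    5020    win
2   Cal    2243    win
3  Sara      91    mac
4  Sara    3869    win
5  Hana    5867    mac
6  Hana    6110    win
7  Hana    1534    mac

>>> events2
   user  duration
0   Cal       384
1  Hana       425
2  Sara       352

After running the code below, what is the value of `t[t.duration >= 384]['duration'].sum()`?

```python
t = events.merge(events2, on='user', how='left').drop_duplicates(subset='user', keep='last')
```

809

merge on 'user' (how='left') → 8 rows:
   user  kbytes device  duration
0   Cal    2189    mac       384
1  Sara    5020    win       352
2   Cal    2243    win       384
3  Sara      91    mac       352
4  Sara    3869    win       352
5  Hana    5867    mac       425
6  Hana    6110    win       425
7  Hana    1534    mac       425
drop duplicate user (keep=last):
   user  kbytes device  duration
2   Cal    2243    win       384
4  Sara    3869    win       352
7  Hana    1534    mac       425
filter rows where duration >= 384:
   user  kbytes device  duration
2   Cal    2243    win       384
7  Hana    1534    mac       425
Reading off the sum of column 'duration', we get 809.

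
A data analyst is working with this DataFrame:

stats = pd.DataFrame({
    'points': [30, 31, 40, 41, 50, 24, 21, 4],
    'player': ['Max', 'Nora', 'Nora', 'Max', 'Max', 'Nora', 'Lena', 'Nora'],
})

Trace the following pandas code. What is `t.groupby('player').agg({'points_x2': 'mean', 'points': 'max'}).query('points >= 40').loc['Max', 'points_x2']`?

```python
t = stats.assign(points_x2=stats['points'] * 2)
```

80.6666666667

add column points_x2 = stats['points'] * 2:
   points player  points_x2
0      30    Max         60
1      31   Nora         62
2      40   Nora         80
3      41    Max         82
4      50    Max        100
5      24   Nora         48
6      21   Lena         42
7       4   Nora          8
group by player: mean(points_x2), max(points):
        points_x2  points
player                   
Lena    42.000000      21
Max     80.666667      50
Nora    49.500000      40
filter rows where points >= 40:
        points_x2  points
player                   
Max     80.666667      50
Nora    49.500000      40
Taking the value at row 'Max', column 'points_x2' gives 80.6666666667.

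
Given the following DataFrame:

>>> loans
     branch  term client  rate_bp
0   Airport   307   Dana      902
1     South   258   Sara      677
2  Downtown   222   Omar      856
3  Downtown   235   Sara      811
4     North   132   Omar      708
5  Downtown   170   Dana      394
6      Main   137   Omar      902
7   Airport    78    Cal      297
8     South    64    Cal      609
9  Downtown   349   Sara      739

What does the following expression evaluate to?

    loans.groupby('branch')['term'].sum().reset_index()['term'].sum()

1952

group by branch, sum of term:
branch
Airport     385
Downtown    976
Main        137
North       132
South       322
Name: term, dtype: int64
reset_index():
     branch  term
0   Airport   385
1  Downtown   976
2      Main   137
3     North   132
4     South   322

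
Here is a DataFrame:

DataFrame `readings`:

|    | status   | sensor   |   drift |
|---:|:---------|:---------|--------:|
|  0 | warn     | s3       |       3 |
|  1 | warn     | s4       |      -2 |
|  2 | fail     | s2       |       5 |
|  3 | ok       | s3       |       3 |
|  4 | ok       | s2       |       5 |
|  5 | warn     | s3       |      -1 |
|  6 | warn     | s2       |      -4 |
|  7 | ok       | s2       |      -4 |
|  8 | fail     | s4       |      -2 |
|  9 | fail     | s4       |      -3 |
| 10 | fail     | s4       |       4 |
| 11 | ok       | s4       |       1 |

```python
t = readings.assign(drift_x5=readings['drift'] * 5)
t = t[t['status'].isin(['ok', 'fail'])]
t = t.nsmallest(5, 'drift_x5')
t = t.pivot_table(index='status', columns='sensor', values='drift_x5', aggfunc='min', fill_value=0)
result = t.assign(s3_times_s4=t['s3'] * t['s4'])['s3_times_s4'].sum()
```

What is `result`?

75

add column drift_x5 = readings['drift'] * 5:
   status sensor  drift  drift_x5
0    warn     s3      3        15
1    warn     s4     -2       -10
2    fail     s2      5        25
3      ok     s3      3        15
4      ok     s2      5        25
5    warn     s3     -1        -5
6    warn     s2     -4       -20
7      ok     s2     -4       -20
8    fail     s4     -2       -10
9    fail     s4     -3       -15
10   fail     s4      4        20
11     ok     s4      1         5
filter rows where status in ['ok', 'fail']:
   status sensor  drift  drift_x5
2    fail     s2      5        25
3      ok     s3      3        15
4      ok     s2      5        25
7      ok     s2     -4       -20
8    fail     s4     -2       -10
9    fail     s4     -3       -15
10   fail     s4      4        20
11     ok     s4      1         5
take 5 rows with smallest drift_x5:
   status sensor  drift  drift_x5
7      ok     s2     -4       -20
9    fail     s4     -3       -15
8    fail     s4     -2       -10
11     ok     s4      1         5
3      ok     s3      3        15
pivot: rows=status, cols=sensor, min(drift_x5):
sensor  s2  s3  s4
status            
fail     0   0 -15
ok     -20  15   5
add column s3_times_s4 = t['s3'] * t['s4']:
sensor  s2  s3  s4  s3_times_s4
status                         
fail     0   0 -15            0
ok     -20  15   5           75
Taking the sum of column 's3_times_s4' gives 75.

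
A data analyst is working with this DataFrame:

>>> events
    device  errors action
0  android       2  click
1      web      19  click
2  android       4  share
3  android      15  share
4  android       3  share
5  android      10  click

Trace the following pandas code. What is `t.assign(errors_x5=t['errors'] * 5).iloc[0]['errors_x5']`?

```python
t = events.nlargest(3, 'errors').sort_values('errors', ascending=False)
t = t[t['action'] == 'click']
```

take 3 rows with largest errors:
    device  errors action
1      web      19  click
3  android      15  share
5  android      10  click
sort by errors descending:
    device  errors action
1      web      19  click
3  android      15  share
5  android      10  click
filter rows where action == 'click':
    device  errors action
1      web      19  click
5  android      10  click
add column errors_x5 = t['errors'] * 5:
    device  errors action  errors_x5
1      web      19  click         95
5  android      10  click         50
Finally, value at position 0, column 'errors_x5' = 95.

95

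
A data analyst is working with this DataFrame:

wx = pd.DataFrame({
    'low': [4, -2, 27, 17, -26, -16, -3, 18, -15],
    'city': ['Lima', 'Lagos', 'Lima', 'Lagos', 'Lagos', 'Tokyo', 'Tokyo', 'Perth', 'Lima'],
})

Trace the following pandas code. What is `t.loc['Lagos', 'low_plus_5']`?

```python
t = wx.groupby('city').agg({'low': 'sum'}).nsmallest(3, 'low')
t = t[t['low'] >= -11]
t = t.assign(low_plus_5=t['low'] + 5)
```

group by city, sum of low:
       low
city      
Lagos  -11
Lima    16
Perth   18
Tokyo  -19
take 3 rows with smallest low:
       low
city      
Tokyo  -19
Lagos  -11
Lima    16
filter rows where low >= -11:
       low
city      
Lagos  -11
Lima    16
add column low_plus_5 = t['low'] + 5:
       low  low_plus_5
city                  
Lagos  -11          -6
Lima    16          21
The value at row 'Lagos', column 'low_plus_5' is -6.

-6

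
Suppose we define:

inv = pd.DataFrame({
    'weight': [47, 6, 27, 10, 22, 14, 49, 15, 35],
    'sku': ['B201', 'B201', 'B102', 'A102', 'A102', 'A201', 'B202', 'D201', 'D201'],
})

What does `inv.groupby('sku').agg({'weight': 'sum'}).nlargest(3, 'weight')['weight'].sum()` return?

152

group by sku, sum of weight:
      weight
sku         
A102      32
A201      14
B102      27
B201      53
B202      49
D201      50
take 3 rows with largest weight:
      weight
sku         
B201      53
D201      50
B202      49
sum of column 'weight' → 152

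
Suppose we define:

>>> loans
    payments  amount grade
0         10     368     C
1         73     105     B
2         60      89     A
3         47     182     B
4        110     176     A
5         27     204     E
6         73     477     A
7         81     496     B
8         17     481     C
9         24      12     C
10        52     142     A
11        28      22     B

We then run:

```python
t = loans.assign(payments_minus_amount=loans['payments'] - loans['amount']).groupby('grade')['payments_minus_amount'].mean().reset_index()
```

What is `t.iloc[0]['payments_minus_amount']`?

add column payments_minus_amount = loans['payments'] - loans['amount']:
    payments  amount grade  payments_minus_amount
0         10     368     C                   -358
1         73     105     B                    -32
2         60      89     A                    -29
3         47     182     B                   -135
4        110     176     A                    -66
5         27     204     E                   -177
6         73     477     A                   -404
7         81     496     B                   -415
8         17     481     C                   -464
9         24      12     C                     12
10        52     142     A                    -90
11        28      22     B                      6
group by grade, mean of payments_minus_amount:
grade
A   -147.25
B   -144.00
C   -270.00
E   -177.00
Name: payments_minus_amount, dtype: float64
reset_index():
  grade  payments_minus_amount
0     A                -147.25
1     B                -144.00
2     C                -270.00
3     E                -177.00
So iloc[0]['payments_minus_amount'] = -147.25.

-147.25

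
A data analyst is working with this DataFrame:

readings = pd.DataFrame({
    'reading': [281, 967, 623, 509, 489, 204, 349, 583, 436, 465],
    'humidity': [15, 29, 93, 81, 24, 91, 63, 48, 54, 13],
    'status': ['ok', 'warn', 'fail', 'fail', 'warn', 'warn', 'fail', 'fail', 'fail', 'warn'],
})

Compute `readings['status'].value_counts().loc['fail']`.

value_counts of status:
status
fail    5
warn    4
ok      1
Name: count, dtype: int64
value at index 'fail' → 5

5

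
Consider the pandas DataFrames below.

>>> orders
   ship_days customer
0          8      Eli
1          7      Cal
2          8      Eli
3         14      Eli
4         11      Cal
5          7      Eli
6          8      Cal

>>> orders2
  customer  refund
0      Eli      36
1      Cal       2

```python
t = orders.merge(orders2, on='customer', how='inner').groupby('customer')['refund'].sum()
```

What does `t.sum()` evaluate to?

merge on 'customer' (how='inner') → 7 rows:
   ship_days customer  refund
0          8      Eli      36
1          7      Cal       2
2          8      Eli      36
3         14      Eli      36
4         11      Cal       2
5          7      Eli      36
6          8      Cal       2
group by customer, sum of refund:
customer
Cal      6
Eli    144
Name: refund, dtype: int64
Reading off the sum of the resulting series, we get 150.

150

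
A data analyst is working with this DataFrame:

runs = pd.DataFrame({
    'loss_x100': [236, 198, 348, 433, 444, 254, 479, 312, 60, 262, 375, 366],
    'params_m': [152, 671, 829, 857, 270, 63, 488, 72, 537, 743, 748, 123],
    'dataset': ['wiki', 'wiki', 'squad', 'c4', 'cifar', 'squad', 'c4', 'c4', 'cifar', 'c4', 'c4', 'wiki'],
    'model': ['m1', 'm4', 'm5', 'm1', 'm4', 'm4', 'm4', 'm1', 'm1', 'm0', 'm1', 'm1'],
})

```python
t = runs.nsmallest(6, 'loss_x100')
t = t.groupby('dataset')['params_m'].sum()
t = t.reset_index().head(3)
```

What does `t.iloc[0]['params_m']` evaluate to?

815

take 6 rows with smallest loss_x100:
   loss_x100  params_m dataset model
8         60       537   cifar    m1
1        198       671    wiki    m4
0        236       152    wiki    m1
5        254        63   squad    m4
9        262       743      c4    m0
7        312        72      c4    m1
group by dataset, sum of params_m:
dataset
c4       815
cifar    537
squad     63
wiki     823
Name: params_m, dtype: int64
reset_index():
  dataset  params_m
0      c4       815
1   cifar       537
2   squad        63
3    wiki       823
take first 3 rows:
  dataset  params_m
0      c4       815
1   cifar       537
2   squad        63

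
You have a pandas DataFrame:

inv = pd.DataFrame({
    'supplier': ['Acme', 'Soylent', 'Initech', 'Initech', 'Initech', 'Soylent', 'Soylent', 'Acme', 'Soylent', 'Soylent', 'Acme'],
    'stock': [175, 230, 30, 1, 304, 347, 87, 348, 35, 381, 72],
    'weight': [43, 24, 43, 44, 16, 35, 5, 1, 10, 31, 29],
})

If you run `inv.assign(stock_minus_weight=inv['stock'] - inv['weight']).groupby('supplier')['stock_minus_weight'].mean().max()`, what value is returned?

add column stock_minus_weight = inv['stock'] - inv['weight']:
   supplier  stock  weight  stock_minus_weight
0      Acme    175      43                 132
1   Soylent    230      24                 206
2   Initech     30      43                 -13
3   Initech      1      44                 -43
4   Initech    304      16                 288
5   Soylent    347      35                 312
6   Soylent     87       5                  82
7      Acme    348       1                 347
8   Soylent     35      10                  25
9   Soylent    381      31                 350
10     Acme     72      29                  43
group by supplier, mean of stock_minus_weight:
supplier
Acme       174.000000
Initech     77.333333
Soylent    195.000000
Name: stock_minus_weight, dtype: float64
max of the resulting series → 195.0

195.0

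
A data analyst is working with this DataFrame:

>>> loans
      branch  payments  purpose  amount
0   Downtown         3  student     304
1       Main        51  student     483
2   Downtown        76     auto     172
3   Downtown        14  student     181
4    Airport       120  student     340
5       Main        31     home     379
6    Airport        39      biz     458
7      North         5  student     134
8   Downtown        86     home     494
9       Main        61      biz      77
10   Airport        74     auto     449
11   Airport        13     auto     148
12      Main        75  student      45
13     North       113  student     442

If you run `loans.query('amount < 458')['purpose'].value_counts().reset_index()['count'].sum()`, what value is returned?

filter rows where amount < 458:
      branch  payments  purpose  amount
0   Downtown         3  student     304
2   Downtown        76     auto     172
3   Downtown        14  student     181
4    Airport       120  student     340
5       Main        31     home     379
7      North         5  student     134
9       Main        61      biz      77
10   Airport        74     auto     449
11   Airport        13     auto     148
12      Main        75  student      45
13     North       113  student     442
value_counts of purpose:
purpose
student    6
auto       3
home       1
biz        1
Name: count, dtype: int64
reset_index():
   purpose  count
0  student      6
1     auto      3
2     home      1
3      biz      1
The sum of column 'count' is 11.

11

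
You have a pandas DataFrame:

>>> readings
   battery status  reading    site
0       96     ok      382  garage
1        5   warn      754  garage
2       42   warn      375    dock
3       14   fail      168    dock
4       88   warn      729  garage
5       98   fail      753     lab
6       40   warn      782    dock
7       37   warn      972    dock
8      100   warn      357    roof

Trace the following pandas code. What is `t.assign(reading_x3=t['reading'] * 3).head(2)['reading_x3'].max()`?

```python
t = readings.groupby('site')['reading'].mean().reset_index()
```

1865.0

group by site, mean of reading:
site
dock      574.250000
garage    621.666667
lab       753.000000
roof      357.000000
Name: reading, dtype: float64
reset_index():
     site     reading
0    dock  574.250000
1  garage  621.666667
2     lab  753.000000
3    roof  357.000000
add column reading_x3 = t['reading'] * 3:
     site     reading  reading_x3
0    dock  574.250000     1722.75
1  garage  621.666667     1865.00
2     lab  753.000000     2259.00
3    roof  357.000000     1071.00
take first 2 rows:
     site     reading  reading_x3
0    dock  574.250000     1722.75
1  garage  621.666667     1865.00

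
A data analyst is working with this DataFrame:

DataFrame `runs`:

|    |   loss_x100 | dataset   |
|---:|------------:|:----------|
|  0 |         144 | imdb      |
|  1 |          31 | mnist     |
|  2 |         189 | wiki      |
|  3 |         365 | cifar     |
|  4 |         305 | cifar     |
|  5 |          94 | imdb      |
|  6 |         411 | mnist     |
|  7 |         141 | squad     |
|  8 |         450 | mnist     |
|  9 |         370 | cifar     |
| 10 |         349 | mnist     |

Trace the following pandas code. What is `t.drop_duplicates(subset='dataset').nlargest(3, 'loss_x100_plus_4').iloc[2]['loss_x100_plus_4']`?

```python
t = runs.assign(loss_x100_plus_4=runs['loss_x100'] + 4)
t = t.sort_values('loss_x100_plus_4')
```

add column loss_x100_plus_4 = runs['loss_x100'] + 4:
    loss_x100 dataset  loss_x100_plus_4
0         144    imdb               148
1          31   mnist                35
2         189    wiki               193
3         365   cifar               369
4         305   cifar               309
5          94    imdb                98
6         411   mnist               415
7         141   squad               145
8         450   mnist               454
9         370   cifar               374
10        349   mnist               353
sort by loss_x100_plus_4:
    loss_x100 dataset  loss_x100_plus_4
1          31   mnist                35
5          94    imdb                98
7         141   squad               145
0         144    imdb               148
2         189    wiki               193
4         305   cifar               309
10        349   mnist               353
3         365   cifar               369
9         370   cifar               374
6         411   mnist               415
8         450   mnist               454
drop duplicate dataset (keep=first):
   loss_x100 dataset  loss_x100_plus_4
1         31   mnist                35
5         94    imdb                98
7        141   squad               145
2        189    wiki               193
4        305   cifar               309
take 3 rows with largest loss_x100_plus_4:
   loss_x100 dataset  loss_x100_plus_4
4        305   cifar               309
2        189    wiki               193
7        141   squad               145

145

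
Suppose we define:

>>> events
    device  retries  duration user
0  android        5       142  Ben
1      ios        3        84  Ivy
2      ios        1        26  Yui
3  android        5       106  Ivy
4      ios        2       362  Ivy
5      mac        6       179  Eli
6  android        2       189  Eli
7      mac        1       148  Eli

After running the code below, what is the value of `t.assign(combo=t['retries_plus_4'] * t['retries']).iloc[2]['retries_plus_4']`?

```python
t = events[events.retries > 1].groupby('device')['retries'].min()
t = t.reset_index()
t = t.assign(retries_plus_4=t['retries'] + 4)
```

filter rows where retries > 1:
    device  retries  duration user
0  android        5       142  Ben
1      ios        3        84  Ivy
3  android        5       106  Ivy
4      ios        2       362  Ivy
5      mac        6       179  Eli
6  android        2       189  Eli
group by device, min of retries:
device
android    2
ios        2
mac        6
Name: retries, dtype: int64
reset_index():
    device  retries
0  android        2
1      ios        2
2      mac        6
add column retries_plus_4 = t['retries'] + 4:
    device  retries  retries_plus_4
0  android        2               6
1      ios        2               6
2      mac        6              10
add column combo = t['retries_plus_4'] * t['retries']:
    device  retries  retries_plus_4  combo
0  android        2               6     12
1      ios        2               6     12
2      mac        6              10     60
Reading off the value at position 2, column 'retries_plus_4', we get 10.

10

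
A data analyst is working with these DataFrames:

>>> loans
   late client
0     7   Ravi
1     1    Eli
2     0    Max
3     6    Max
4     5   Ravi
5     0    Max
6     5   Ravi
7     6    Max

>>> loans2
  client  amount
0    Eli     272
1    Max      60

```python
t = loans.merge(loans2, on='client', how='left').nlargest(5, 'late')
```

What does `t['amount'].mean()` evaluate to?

merge on 'client' (how='left') → 8 rows:
   late client  amount
0     7   Ravi     NaN
1     1    Eli   272.0
2     0    Max    60.0
3     6    Max    60.0
4     5   Ravi     NaN
5     0    Max    60.0
6     5   Ravi     NaN
7     6    Max    60.0
take 5 rows with largest late:
   late client  amount
0     7   Ravi     NaN
3     6    Max    60.0
7     6    Max    60.0
4     5   Ravi     NaN
6     5   Ravi     NaN
Reading off the mean of column 'amount', we get 60.0.

60.0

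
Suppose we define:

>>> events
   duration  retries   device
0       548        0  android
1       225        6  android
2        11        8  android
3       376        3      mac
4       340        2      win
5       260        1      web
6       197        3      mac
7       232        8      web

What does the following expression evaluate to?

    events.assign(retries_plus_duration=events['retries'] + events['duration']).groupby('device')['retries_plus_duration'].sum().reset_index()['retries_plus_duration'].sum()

add column retries_plus_duration = events['retries'] + events['duration']:
   duration  retries   device  retries_plus_duration
0       548        0  android                    548
1       225        6  android                    231
2        11        8  android                     19
3       376        3      mac                    379
4       340        2      win                    342
5       260        1      web                    261
6       197        3      mac                    200
7       232        8      web                    240
group by device, sum of retries_plus_duration:
device
android    798
mac        579
web        501
win        342
Name: retries_plus_duration, dtype: int64
reset_index():
    device  retries_plus_duration
0  android                    798
1      mac                    579
2      web                    501
3      win                    342
Reading off the sum of column 'retries_plus_duration', we get 2220.

2220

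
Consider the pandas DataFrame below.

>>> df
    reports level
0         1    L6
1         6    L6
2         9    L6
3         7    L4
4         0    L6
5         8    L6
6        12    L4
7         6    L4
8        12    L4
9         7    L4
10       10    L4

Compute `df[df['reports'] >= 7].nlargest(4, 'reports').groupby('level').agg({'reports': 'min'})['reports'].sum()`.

filter rows where reports >= 7:
    reports level
2         9    L6
3         7    L4
5         8    L6
6        12    L4
8        12    L4
9         7    L4
10       10    L4
take 4 rows with largest reports:
    reports level
6        12    L4
8        12    L4
10       10    L4
2         9    L6
group by level, min of reports:
       reports
level         
L4          10
L6           9

19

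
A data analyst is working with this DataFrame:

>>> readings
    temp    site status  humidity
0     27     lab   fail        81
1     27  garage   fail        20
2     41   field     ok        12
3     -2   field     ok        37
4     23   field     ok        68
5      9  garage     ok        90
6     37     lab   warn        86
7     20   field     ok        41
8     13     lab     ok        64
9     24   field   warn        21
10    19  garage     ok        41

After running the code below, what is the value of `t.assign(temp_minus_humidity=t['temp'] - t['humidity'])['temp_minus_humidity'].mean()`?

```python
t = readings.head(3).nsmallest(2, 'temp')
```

take first 3 rows:
   temp    site status  humidity
0    27     lab   fail        81
1    27  garage   fail        20
2    41   field     ok        12
take 2 rows with smallest temp:
   temp    site status  humidity
0    27     lab   fail        81
1    27  garage   fail        20
add column temp_minus_humidity = t['temp'] - t['humidity']:
   temp    site status  humidity  temp_minus_humidity
0    27     lab   fail        81                  -54
1    27  garage   fail        20                    7
Hence -23.5.

-23.5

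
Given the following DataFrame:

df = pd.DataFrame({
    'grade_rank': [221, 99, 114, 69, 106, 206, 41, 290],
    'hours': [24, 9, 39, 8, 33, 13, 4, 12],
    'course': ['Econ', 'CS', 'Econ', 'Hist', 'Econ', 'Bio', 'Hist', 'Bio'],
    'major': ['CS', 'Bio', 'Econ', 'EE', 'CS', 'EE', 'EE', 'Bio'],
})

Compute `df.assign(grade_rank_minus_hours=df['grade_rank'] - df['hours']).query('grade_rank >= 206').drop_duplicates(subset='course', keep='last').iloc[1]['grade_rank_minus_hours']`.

add column grade_rank_minus_hours = df['grade_rank'] - df['hours']:
   grade_rank  hours course major  grade_rank_minus_hours
0         221     24   Econ    CS                     197
1          99      9     CS   Bio                      90
2         114     39   Econ  Econ                      75
3          69      8   Hist    EE                      61
4         106     33   Econ    CS                      73
5         206     13    Bio    EE                     193
6          41      4   Hist    EE                      37
7         290     12    Bio   Bio                     278
filter rows where grade_rank >= 206:
   grade_rank  hours course major  grade_rank_minus_hours
0         221     24   Econ    CS                     197
5         206     13    Bio    EE                     193
7         290     12    Bio   Bio                     278
drop duplicate course (keep=last):
   grade_rank  hours course major  grade_rank_minus_hours
0         221     24   Econ    CS                     197
7         290     12    Bio   Bio                     278

278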